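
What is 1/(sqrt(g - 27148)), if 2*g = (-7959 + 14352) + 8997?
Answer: -I*sqrt(397)/2779 ≈ -0.0071698*I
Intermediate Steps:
g = 7695 (g = ((-7959 + 14352) + 8997)/2 = (6393 + 8997)/2 = (1/2)*15390 = 7695)
1/(sqrt(g - 27148)) = 1/(sqrt(7695 - 27148)) = 1/(sqrt(-19453)) = 1/(7*I*sqrt(397)) = -I*sqrt(397)/2779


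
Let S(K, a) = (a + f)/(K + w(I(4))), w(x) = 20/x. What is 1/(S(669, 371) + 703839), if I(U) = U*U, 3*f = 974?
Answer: 8043/5660985425 ≈ 1.4208e-6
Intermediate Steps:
f = 974/3 (f = (⅓)*974 = 974/3 ≈ 324.67)
I(U) = U²
S(K, a) = (974/3 + a)/(5/4 + K) (S(K, a) = (a + 974/3)/(K + 20/(4²)) = (974/3 + a)/(K + 20/16) = (974/3 + a)/(K + 20*(1/16)) = (974/3 + a)/(K + 5/4) = (974/3 + a)/(5/4 + K))
1/(S(669, 371) + 703839) = 1/(4*(974 + 3*371)/(3*(5 + 4*669)) + 703839) = 1/(4*(974 + 1113)/(3*(5 + 2676)) + 703839) = 1/((4/3)*2087/2681 + 703839) = 1/((4/3)*(1/2681)*2087 + 703839) = 1/(8348/8043 + 703839) = 1/(5660985425/8043) = 8043/5660985425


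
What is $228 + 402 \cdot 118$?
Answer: $47664$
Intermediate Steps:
$228 + 402 \cdot 118 = 228 + 47436 = 47664$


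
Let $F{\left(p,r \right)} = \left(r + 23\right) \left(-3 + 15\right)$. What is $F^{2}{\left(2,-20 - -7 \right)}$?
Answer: $14400$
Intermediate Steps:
$F{\left(p,r \right)} = 276 + 12 r$ ($F{\left(p,r \right)} = \left(23 + r\right) 12 = 276 + 12 r$)
$F^{2}{\left(2,-20 - -7 \right)} = \left(276 + 12 \left(-20 - -7\right)\right)^{2} = \left(276 + 12 \left(-20 + 7\right)\right)^{2} = \left(276 + 12 \left(-13\right)\right)^{2} = \left(276 - 156\right)^{2} = 120^{2} = 14400$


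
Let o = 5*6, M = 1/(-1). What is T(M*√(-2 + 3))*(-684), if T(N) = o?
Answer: -20520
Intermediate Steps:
M = -1
o = 30
T(N) = 30
T(M*√(-2 + 3))*(-684) = 30*(-684) = -20520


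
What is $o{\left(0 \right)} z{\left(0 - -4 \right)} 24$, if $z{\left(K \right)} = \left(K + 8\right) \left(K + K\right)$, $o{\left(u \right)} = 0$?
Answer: $0$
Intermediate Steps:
$z{\left(K \right)} = 2 K \left(8 + K\right)$ ($z{\left(K \right)} = \left(8 + K\right) 2 K = 2 K \left(8 + K\right)$)
$o{\left(0 \right)} z{\left(0 - -4 \right)} 24 = 0 \cdot 2 \left(0 - -4\right) \left(8 + \left(0 - -4\right)\right) 24 = 0 \cdot 2 \left(0 + 4\right) \left(8 + \left(0 + 4\right)\right) 24 = 0 \cdot 2 \cdot 4 \left(8 + 4\right) 24 = 0 \cdot 2 \cdot 4 \cdot 12 \cdot 24 = 0 \cdot 96 \cdot 24 = 0 \cdot 24 = 0$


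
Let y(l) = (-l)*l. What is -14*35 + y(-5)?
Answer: -515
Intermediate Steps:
y(l) = -l²
-14*35 + y(-5) = -14*35 - 1*(-5)² = -490 - 1*25 = -490 - 25 = -515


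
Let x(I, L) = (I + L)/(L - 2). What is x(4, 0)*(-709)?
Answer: 1418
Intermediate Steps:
x(I, L) = (I + L)/(-2 + L)
x(4, 0)*(-709) = ((4 + 0)/(-2 + 0))*(-709) = (4/(-2))*(-709) = -½*4*(-709) = -2*(-709) = 1418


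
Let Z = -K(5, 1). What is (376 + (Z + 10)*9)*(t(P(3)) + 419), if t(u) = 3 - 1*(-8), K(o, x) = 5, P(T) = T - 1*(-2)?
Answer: 181030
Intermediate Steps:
P(T) = 2 + T (P(T) = T + 2 = 2 + T)
Z = -5 (Z = -1*5 = -5)
t(u) = 11 (t(u) = 3 + 8 = 11)
(376 + (Z + 10)*9)*(t(P(3)) + 419) = (376 + (-5 + 10)*9)*(11 + 419) = (376 + 5*9)*430 = (376 + 45)*430 = 421*430 = 181030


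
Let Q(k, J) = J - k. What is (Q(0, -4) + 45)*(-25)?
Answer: -1025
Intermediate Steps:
(Q(0, -4) + 45)*(-25) = ((-4 - 1*0) + 45)*(-25) = ((-4 + 0) + 45)*(-25) = (-4 + 45)*(-25) = 41*(-25) = -1025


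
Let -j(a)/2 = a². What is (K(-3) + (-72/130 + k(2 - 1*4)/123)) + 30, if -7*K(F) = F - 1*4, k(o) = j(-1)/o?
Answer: 243482/7995 ≈ 30.454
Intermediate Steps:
j(a) = -2*a²
k(o) = -2/o (k(o) = (-2*(-1)²)/o = (-2*1)/o = -2/o)
K(F) = 4/7 - F/7 (K(F) = -(F - 1*4)/7 = -(F - 4)/7 = -(-4 + F)/7 = 4/7 - F/7)
(K(-3) + (-72/130 + k(2 - 1*4)/123)) + 30 = ((4/7 - ⅐*(-3)) + (-72/130 - 2/(2 - 1*4)/123)) + 30 = ((4/7 + 3/7) + (-72*1/130 - 2/(2 - 4)*(1/123))) + 30 = (1 + (-36/65 - 2/(-2)*(1/123))) + 30 = (1 + (-36/65 - 2*(-½)*(1/123))) + 30 = (1 + (-36/65 + 1*(1/123))) + 30 = (1 + (-36/65 + 1/123)) + 30 = (1 - 4363/7995) + 30 = 3632/7995 + 30 = 243482/7995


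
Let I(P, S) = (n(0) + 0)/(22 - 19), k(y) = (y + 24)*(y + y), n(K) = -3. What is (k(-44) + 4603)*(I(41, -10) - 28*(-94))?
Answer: 16741053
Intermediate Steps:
k(y) = 2*y*(24 + y) (k(y) = (24 + y)*(2*y) = 2*y*(24 + y))
I(P, S) = -1 (I(P, S) = (-3 + 0)/(22 - 19) = -3/3 = -3*⅓ = -1)
(k(-44) + 4603)*(I(41, -10) - 28*(-94)) = (2*(-44)*(24 - 44) + 4603)*(-1 - 28*(-94)) = (2*(-44)*(-20) + 4603)*(-1 + 2632) = (1760 + 4603)*2631 = 6363*2631 = 16741053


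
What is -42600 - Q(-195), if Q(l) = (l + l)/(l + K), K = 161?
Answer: -724395/17 ≈ -42612.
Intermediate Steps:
Q(l) = 2*l/(161 + l) (Q(l) = (l + l)/(l + 161) = (2*l)/(161 + l) = 2*l/(161 + l))
-42600 - Q(-195) = -42600 - 2*(-195)/(161 - 195) = -42600 - 2*(-195)/(-34) = -42600 - 2*(-195)*(-1)/34 = -42600 - 1*195/17 = -42600 - 195/17 = -724395/17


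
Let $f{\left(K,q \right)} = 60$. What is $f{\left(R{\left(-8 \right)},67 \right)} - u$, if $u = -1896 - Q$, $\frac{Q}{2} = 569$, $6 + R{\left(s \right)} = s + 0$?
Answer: $3094$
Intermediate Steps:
$R{\left(s \right)} = -6 + s$ ($R{\left(s \right)} = -6 + \left(s + 0\right) = -6 + s$)
$Q = 1138$ ($Q = 2 \cdot 569 = 1138$)
$u = -3034$ ($u = -1896 - 1138 = -3034$)
$f{\left(R{\left(-8 \right)},67 \right)} - u = 60 - -3034 = 60 + 3034 = 3094$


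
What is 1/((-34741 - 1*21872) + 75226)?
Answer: 1/18613 ≈ 5.3726e-5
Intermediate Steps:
1/((-34741 - 1*21872) + 75226) = 1/((-34741 - 21872) + 75226) = 1/(-56613 + 75226) = 1/18613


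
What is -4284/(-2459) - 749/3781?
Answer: 14356013/9297479 ≈ 1.5441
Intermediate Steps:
-4284/(-2459) - 749/3781 = -4284*(-1/2459) - 749*1/3781 = 4284/2459 - 749/3781 = 14356013/9297479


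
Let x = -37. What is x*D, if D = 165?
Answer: -6105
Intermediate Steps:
x*D = -37*165 = -6105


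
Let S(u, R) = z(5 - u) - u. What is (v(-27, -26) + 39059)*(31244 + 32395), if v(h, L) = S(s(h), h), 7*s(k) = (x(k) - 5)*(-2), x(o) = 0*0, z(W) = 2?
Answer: 17399984463/7 ≈ 2.4857e+9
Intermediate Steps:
x(o) = 0
s(k) = 10/7 (s(k) = ((0 - 5)*(-2))/7 = (-5*(-2))/7 = (⅐)*10 = 10/7)
S(u, R) = 2 - u
v(h, L) = 4/7 (v(h, L) = 2 - 1*10/7 = 2 - 10/7 = 4/7)
(v(-27, -26) + 39059)*(31244 + 32395) = (4/7 + 39059)*(31244 + 32395) = (273417/7)*63639 = 17399984463/7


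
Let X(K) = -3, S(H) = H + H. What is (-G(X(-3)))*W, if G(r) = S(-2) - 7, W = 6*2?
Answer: 132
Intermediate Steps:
S(H) = 2*H
W = 12
G(r) = -11 (G(r) = 2*(-2) - 7 = -4 - 7 = -11)
(-G(X(-3)))*W = -1*(-11)*12 = 11*12 = 132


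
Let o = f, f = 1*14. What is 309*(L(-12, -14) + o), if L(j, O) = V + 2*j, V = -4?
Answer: -4326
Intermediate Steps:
f = 14
L(j, O) = -4 + 2*j
o = 14
309*(L(-12, -14) + o) = 309*((-4 + 2*(-12)) + 14) = 309*((-4 - 24) + 14) = 309*(-28 + 14) = 309*(-14) = -4326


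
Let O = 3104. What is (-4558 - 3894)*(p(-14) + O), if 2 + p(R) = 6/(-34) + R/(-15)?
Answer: -6687247756/255 ≈ -2.6225e+7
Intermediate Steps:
p(R) = -37/17 - R/15 (p(R) = -2 + (6/(-34) + R/(-15)) = -2 + (6*(-1/34) + R*(-1/15)) = -2 + (-3/17 - R/15) = -37/17 - R/15)
(-4558 - 3894)*(p(-14) + O) = (-4558 - 3894)*((-37/17 - 1/15*(-14)) + 3104) = -8452*((-37/17 + 14/15) + 3104) = -8452*(-317/255 + 3104) = -8452*791203/255 = -6687247756/255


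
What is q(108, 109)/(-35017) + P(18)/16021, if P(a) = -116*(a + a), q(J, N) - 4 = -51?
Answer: -145478005/561007357 ≈ -0.25932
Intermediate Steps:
q(J, N) = -47 (q(J, N) = 4 - 51 = -47)
P(a) = -232*a
q(108, 109)/(-35017) + P(18)/16021 = -47/(-35017) - 232*18/16021 = -47*(-1/35017) - 4176*1/16021 = 47/35017 - 4176/16021 = -145478005/561007357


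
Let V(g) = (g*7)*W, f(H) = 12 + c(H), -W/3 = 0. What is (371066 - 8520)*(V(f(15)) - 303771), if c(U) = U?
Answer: -110130960966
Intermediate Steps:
W = 0 (W = -3*0 = 0)
f(H) = 12 + H
V(g) = 0 (V(g) = (g*7)*0 = (7*g)*0 = 0)
(371066 - 8520)*(V(f(15)) - 303771) = (371066 - 8520)*(0 - 303771) = 362546*(-303771) = -110130960966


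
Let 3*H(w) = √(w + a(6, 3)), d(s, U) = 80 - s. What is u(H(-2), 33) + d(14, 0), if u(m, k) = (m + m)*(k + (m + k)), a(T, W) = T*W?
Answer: 2210/9 ≈ 245.56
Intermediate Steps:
H(w) = √(18 + w)/3 (H(w) = √(w + 6*3)/3 = √(w + 18)/3 = √(18 + w)/3)
u(m, k) = 2*m*(m + 2*k) (u(m, k) = (2*m)*(k + (k + m)) = (2*m)*(m + 2*k) = 2*m*(m + 2*k))
u(H(-2), 33) + d(14, 0) = 2*(√(18 - 2)/3)*(√(18 - 2)/3 + 2*33) + (80 - 1*14) = 2*(√16/3)*(√16/3 + 66) + (80 - 14) = 2*((⅓)*4)*((⅓)*4 + 66) + 66 = 2*(4/3)*(4/3 + 66) + 66 = 2*(4/3)*(202/3) + 66 = 1616/9 + 66 = 2210/9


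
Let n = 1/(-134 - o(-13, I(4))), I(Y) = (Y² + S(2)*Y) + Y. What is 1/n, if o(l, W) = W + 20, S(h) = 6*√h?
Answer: -174 - 24*√2 ≈ -207.94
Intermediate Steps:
I(Y) = Y + Y² + 6*Y*√2 (I(Y) = (Y² + (6*√2)*Y) + Y = (Y² + 6*Y*√2) + Y = Y + Y² + 6*Y*√2)
o(l, W) = 20 + W
n = 1/(-174 - 24*√2) (n = 1/(-134 - (20 + 4*(1 + 4 + 6*√2))) = 1/(-134 - (20 + 4*(5 + 6*√2))) = 1/(-134 - (20 + (20 + 24*√2))) = 1/(-134 - (40 + 24*√2)) = 1/(-134 + (-40 - 24*√2)) = 1/(-174 - 24*√2) ≈ -0.0048091)
1/n = 1/(-29/4854 + 2*√2/2427)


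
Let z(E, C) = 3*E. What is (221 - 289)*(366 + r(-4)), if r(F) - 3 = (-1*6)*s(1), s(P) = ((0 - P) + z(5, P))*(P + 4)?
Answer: 3468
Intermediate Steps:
s(P) = (4 + P)*(15 - P) (s(P) = ((0 - P) + 3*5)*(P + 4) = (-P + 15)*(4 + P) = (15 - P)*(4 + P) = (4 + P)*(15 - P))
r(F) = -417 (r(F) = 3 + (-1*6)*(60 - 1*1**2 + 11*1) = 3 - 6*(60 - 1*1 + 11) = 3 - 6*(60 - 1 + 11) = 3 - 6*70 = 3 - 420 = -417)
(221 - 289)*(366 + r(-4)) = (221 - 289)*(366 - 417) = -68*(-51) = 3468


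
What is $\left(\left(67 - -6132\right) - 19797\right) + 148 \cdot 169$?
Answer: $11414$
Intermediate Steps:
$\left(\left(67 - -6132\right) - 19797\right) + 148 \cdot 169 = \left(\left(67 + 6132\right) - 19797\right) + 25012 = \left(6199 - 19797\right) + 25012 = -13598 + 25012 = 11414$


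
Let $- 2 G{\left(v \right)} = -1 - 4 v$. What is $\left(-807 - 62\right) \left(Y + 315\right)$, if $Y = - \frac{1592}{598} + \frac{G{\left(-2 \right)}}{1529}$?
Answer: $- \frac{22560936051}{83122} \approx -2.7142 \cdot 10^{5}$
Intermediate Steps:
$G{\left(v \right)} = \frac{1}{2} + 2 v$ ($G{\left(v \right)} = - \frac{-1 - 4 v}{2} = \frac{1}{2} + 2 v$)
$Y = - \frac{2436261}{914342}$ ($Y = - \frac{1592}{598} + \frac{\frac{1}{2} + 2 \left(-2\right)}{1529} = \left(-1592\right) \frac{1}{598} + \left(\frac{1}{2} - 4\right) \frac{1}{1529} = - \frac{796}{299} - \frac{7}{3058} = - \frac{2436261}{914342} \approx -2.6645$)
$\left(-807 - 62\right) \left(Y + 315\right) = \left(-807 - 62\right) \left(- \frac{2436261}{914342} + 315\right) = \left(-869\right) \frac{285581469}{914342} = - \frac{22560936051}{83122}$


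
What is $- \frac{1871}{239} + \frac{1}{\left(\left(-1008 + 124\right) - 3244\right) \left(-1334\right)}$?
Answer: $- \frac{10303132753}{1316113728} \approx -7.8285$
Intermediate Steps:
$- \frac{1871}{239} + \frac{1}{\left(\left(-1008 + 124\right) - 3244\right) \left(-1334\right)} = \left(-1871\right) \frac{1}{239} + \frac{1}{-884 - 3244} \left(- \frac{1}{1334}\right) = - \frac{1871}{239} + \frac{1}{-4128} \left(- \frac{1}{1334}\right) = - \frac{1871}{239} - - \frac{1}{5506752} = - \frac{1871}{239} + \frac{1}{5506752} = - \frac{10303132753}{1316113728}$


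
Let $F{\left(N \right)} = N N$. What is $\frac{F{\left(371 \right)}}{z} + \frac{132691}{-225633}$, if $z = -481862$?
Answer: $- \frac{94995102395}{108723968646} \approx -0.87373$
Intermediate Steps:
$F{\left(N \right)} = N^{2}$
$\frac{F{\left(371 \right)}}{z} + \frac{132691}{-225633} = \frac{371^{2}}{-481862} + \frac{132691}{-225633} = 137641 \left(- \frac{1}{481862}\right) + 132691 \left(- \frac{1}{225633}\right) = - \frac{137641}{481862} - \frac{132691}{225633} = - \frac{94995102395}{108723968646}$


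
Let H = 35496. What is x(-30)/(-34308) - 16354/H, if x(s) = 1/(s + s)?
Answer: -27503551/59695920 ≈ -0.46073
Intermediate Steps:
x(s) = 1/(2*s)
x(-30)/(-34308) - 16354/H = ((1/2)/(-30))/(-34308) - 16354/35496 = ((1/2)*(-1/30))*(-1/34308) - 16354*1/35496 = -1/60*(-1/34308) - 481/1044 = 1/2058480 - 481/1044 = -27503551/59695920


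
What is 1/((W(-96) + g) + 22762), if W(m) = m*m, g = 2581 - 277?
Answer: 1/34282 ≈ 2.9170e-5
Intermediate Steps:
g = 2304
W(m) = m**2
1/((W(-96) + g) + 22762) = 1/(((-96)**2 + 2304) + 22762) = 1/((9216 + 2304) + 22762) = 1/(11520 + 22762) = 1/34282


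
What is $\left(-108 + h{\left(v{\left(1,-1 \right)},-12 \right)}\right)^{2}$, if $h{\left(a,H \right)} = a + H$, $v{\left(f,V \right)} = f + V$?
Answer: $14400$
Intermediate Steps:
$v{\left(f,V \right)} = V + f$
$h{\left(a,H \right)} = H + a$
$\left(-108 + h{\left(v{\left(1,-1 \right)},-12 \right)}\right)^{2} = \left(-108 + \left(-12 + \left(-1 + 1\right)\right)\right)^{2} = \left(-108 + \left(-12 + 0\right)\right)^{2} = \left(-108 - 12\right)^{2} = \left(-120\right)^{2} = 14400$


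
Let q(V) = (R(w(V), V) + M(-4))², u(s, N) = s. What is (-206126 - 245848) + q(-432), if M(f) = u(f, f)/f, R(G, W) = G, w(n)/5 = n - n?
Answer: -451973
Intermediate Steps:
w(n) = 0 (w(n) = 5*(n - n) = 5*0 = 0)
M(f) = 1 (M(f) = f/f = 1)
q(V) = 1 (q(V) = (0 + 1)² = 1² = 1)
(-206126 - 245848) + q(-432) = (-206126 - 245848) + 1 = -451974 + 1 = -451973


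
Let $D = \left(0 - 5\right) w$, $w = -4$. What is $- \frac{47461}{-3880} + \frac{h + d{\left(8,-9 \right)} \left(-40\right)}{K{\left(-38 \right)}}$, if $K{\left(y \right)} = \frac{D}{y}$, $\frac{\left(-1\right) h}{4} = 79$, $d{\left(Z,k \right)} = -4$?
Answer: $\frac{1197493}{3880} \approx 308.63$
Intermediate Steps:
$h = -316$ ($h = \left(-4\right) 79 = -316$)
$D = 20$ ($D = \left(0 - 5\right) \left(-4\right) = \left(-5\right) \left(-4\right) = 20$)
$K{\left(y \right)} = \frac{20}{y}$
$- \frac{47461}{-3880} + \frac{h + d{\left(8,-9 \right)} \left(-40\right)}{K{\left(-38 \right)}} = - \frac{47461}{-3880} + \frac{-316 - -160}{20 \frac{1}{-38}} = \left(-47461\right) \left(- \frac{1}{3880}\right) + \frac{-316 + 160}{20 \left(- \frac{1}{38}\right)} = \frac{47461}{3880} - \frac{156}{- \frac{10}{19}} = \frac{47461}{3880} - - \frac{1482}{5} = \frac{47461}{3880} + \frac{1482}{5} = \frac{1197493}{3880}$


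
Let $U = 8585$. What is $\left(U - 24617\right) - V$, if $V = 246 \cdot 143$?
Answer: $-51210$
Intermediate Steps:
$V = 35178$
$\left(U - 24617\right) - V = \left(8585 - 24617\right) - 35178 = -16032 - 35178 = -51210$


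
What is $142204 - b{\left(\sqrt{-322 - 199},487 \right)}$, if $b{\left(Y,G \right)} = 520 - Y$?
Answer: $141684 + i \sqrt{521} \approx 1.4168 \cdot 10^{5} + 22.825 i$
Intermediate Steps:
$142204 - b{\left(\sqrt{-322 - 199},487 \right)} = 142204 - \left(520 - \sqrt{-322 - 199}\right) = 142204 - \left(520 - \sqrt{-521}\right) = 142204 - \left(520 - i \sqrt{521}\right) = 141684 + i \sqrt{521}$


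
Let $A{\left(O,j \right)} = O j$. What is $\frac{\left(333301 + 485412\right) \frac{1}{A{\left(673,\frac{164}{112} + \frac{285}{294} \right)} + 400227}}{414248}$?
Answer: $\frac{40116937}{8157114057306} \approx 4.918 \cdot 10^{-6}$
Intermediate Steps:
$\frac{\left(333301 + 485412\right) \frac{1}{A{\left(673,\frac{164}{112} + \frac{285}{294} \right)} + 400227}}{414248} = \frac{\left(333301 + 485412\right) \frac{1}{673 \left(\frac{164}{112} + \frac{285}{294}\right) + 400227}}{414248} = \frac{818713}{673 \left(164 \cdot \frac{1}{112} + 285 \cdot \frac{1}{294}\right) + 400227} \cdot \frac{1}{414248} = \frac{818713}{673 \left(\frac{41}{28} + \frac{95}{98}\right) + 400227} \cdot \frac{1}{414248} = \frac{818713}{673 \cdot \frac{477}{196} + 400227} \cdot \frac{1}{414248} = \frac{818713}{\frac{321021}{196} + 400227} \cdot \frac{1}{414248} = \frac{818713}{\frac{78765513}{196}} \cdot \frac{1}{414248} = 818713 \cdot \frac{196}{78765513} \cdot \frac{1}{414248} = \frac{160467748}{78765513} \cdot \frac{1}{414248} = \frac{40116937}{8157114057306}$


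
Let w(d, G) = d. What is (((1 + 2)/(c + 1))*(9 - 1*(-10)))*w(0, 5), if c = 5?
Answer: 0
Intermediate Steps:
(((1 + 2)/(c + 1))*(9 - 1*(-10)))*w(0, 5) = (((1 + 2)/(5 + 1))*(9 - 1*(-10)))*0 = ((3/6)*(9 + 10))*0 = ((3*(⅙))*19)*0 = ((½)*19)*0 = (19/2)*0 = 0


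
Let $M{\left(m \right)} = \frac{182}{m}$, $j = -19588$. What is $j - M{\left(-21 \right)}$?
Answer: $- \frac{58738}{3} \approx -19579.0$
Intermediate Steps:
$j - M{\left(-21 \right)} = -19588 - \frac{182}{-21} = -19588 - 182 \left(- \frac{1}{21}\right) = -19588 - - \frac{26}{3} = -19588 + \frac{26}{3} = - \frac{58738}{3}$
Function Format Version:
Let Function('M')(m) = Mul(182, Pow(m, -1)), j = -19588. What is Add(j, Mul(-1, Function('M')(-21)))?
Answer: Rational(-58738, 3) ≈ -19579.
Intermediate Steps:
Add(j, Mul(-1, Function('M')(-21))) = Add(-19588, Mul(-1, Mul(182, Pow(-21, -1)))) = Add(-19588, Mul(-1, Mul(182, Rational(-1, 21)))) = Add(-19588, Mul(-1, Rational(-26, 3))) = Add(-19588, Rational(26, 3)) = Rational(-58738, 3)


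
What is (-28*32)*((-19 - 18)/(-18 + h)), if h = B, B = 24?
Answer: 16576/3 ≈ 5525.3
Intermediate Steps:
h = 24
(-28*32)*((-19 - 18)/(-18 + h)) = (-28*32)*((-19 - 18)/(-18 + 24)) = -(-33152)/6 = -896*(-37/6) = 16576/3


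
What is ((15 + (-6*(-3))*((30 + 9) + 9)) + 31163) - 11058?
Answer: 20984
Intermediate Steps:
((15 + (-6*(-3))*((30 + 9) + 9)) + 31163) - 11058 = ((15 + 18*(39 + 9)) + 31163) - 11058 = ((15 + 18*48) + 31163) - 11058 = ((15 + 864) + 31163) - 11058 = (879 + 31163) - 11058 = 32042 - 11058 = 20984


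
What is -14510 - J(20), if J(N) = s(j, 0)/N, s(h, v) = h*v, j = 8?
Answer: -14510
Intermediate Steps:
J(N) = 0 (J(N) = (8*0)/N = 0/N = 0)
-14510 - J(20) = -14510 - 1*0 = -14510 + 0 = -14510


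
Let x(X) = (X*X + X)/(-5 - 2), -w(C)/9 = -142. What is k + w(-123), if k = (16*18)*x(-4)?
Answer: 5490/7 ≈ 784.29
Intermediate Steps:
w(C) = 1278 (w(C) = -9*(-142) = 1278)
x(X) = -X/7 - X²/7 (x(X) = (X² + X)/(-7) = (X + X²)*(-⅐) = -X/7 - X²/7)
k = -3456/7 (k = (16*18)*(-⅐*(-4)*(1 - 4)) = 288*(-⅐*(-4)*(-3)) = 288*(-12/7) = -3456/7 ≈ -493.71)
k + w(-123) = -3456/7 + 1278 = 5490/7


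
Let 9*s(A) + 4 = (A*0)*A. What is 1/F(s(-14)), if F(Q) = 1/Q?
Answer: -4/9 ≈ -0.44444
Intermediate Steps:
s(A) = -4/9 (s(A) = -4/9 + ((A*0)*A)/9 = -4/9 + (0*A)/9 = -4/9 + (⅑)*0 = -4/9 + 0 = -4/9)
1/F(s(-14)) = 1/(1/(-4/9)) = 1/(-9/4) = -4/9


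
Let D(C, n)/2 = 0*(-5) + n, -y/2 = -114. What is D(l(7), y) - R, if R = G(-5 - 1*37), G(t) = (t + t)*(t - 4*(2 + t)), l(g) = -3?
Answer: 10368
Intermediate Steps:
y = 228 (y = -2*(-114) = 228)
G(t) = 2*t*(-8 - 3*t) (G(t) = (2*t)*(t + (-8 - 4*t)) = (2*t)*(-8 - 3*t) = 2*t*(-8 - 3*t))
D(C, n) = 2*n (D(C, n) = 2*(0*(-5) + n) = 2*(0 + n) = 2*n)
R = -9912 (R = -2*(-5 - 1*37)*(8 + 3*(-5 - 1*37)) = -2*(-5 - 37)*(8 + 3*(-5 - 37)) = -2*(-42)*(8 + 3*(-42)) = -2*(-42)*(8 - 126) = -2*(-42)*(-118) = -9912)
D(l(7), y) - R = 2*228 - 1*(-9912) = 456 + 9912 = 10368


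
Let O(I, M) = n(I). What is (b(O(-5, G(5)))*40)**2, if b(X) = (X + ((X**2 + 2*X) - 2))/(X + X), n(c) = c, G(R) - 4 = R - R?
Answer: 1024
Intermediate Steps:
G(R) = 4 (G(R) = 4 + (R - R) = 4 + 0 = 4)
O(I, M) = I
b(X) = (-2 + X**2 + 3*X)/(2*X) (b(X) = (X + (-2 + X**2 + 2*X))/((2*X)) = (-2 + X**2 + 3*X)*(1/(2*X)) = (-2 + X**2 + 3*X)/(2*X))
(b(O(-5, G(5)))*40)**2 = (((1/2)*(-2 - 5*(3 - 5))/(-5))*40)**2 = (((1/2)*(-1/5)*(-2 - 5*(-2)))*40)**2 = (((1/2)*(-1/5)*(-2 + 10))*40)**2 = (((1/2)*(-1/5)*8)*40)**2 = (-4/5*40)**2 = (-32)**2 = 1024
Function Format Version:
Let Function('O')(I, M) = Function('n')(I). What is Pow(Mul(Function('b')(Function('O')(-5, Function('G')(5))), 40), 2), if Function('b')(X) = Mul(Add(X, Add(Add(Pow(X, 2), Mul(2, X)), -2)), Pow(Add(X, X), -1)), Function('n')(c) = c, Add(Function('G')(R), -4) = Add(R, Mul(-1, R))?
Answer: 1024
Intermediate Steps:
Function('G')(R) = 4 (Function('G')(R) = Add(4, Add(R, Mul(-1, R))) = Add(4, 0) = 4)
Function('O')(I, M) = I
Function('b')(X) = Mul(Rational(1, 2), Pow(X, -1), Add(-2, Pow(X, 2), Mul(3, X))) (Function('b')(X) = Mul(Add(X, Add(-2, Pow(X, 2), Mul(2, X))), Pow(Mul(2, X), -1)) = Mul(Add(-2, Pow(X, 2), Mul(3, X)), Mul(Rational(1, 2), Pow(X, -1))) = Mul(Rational(1, 2), Pow(X, -1), Add(-2, Pow(X, 2), Mul(3, X))))
Pow(Mul(Function('b')(Function('O')(-5, Function('G')(5))), 40), 2) = Pow(Mul(Mul(Rational(1, 2), Pow(-5, -1), Add(-2, Mul(-5, Add(3, -5)))), 40), 2) = Pow(Mul(Mul(Rational(1, 2), Rational(-1, 5), Add(-2, Mul(-5, -2))), 40), 2) = Pow(Mul(Mul(Rational(1, 2), Rational(-1, 5), Add(-2, 10)), 40), 2) = Pow(Mul(Mul(Rational(1, 2), Rational(-1, 5), 8), 40), 2) = Pow(Mul(Rational(-4, 5), 40), 2) = Pow(-32, 2) = 1024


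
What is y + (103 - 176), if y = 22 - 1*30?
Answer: -81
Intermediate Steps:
y = -8 (y = 22 - 30 = -8)
y + (103 - 176) = -8 + (103 - 176) = -8 - 73 = -81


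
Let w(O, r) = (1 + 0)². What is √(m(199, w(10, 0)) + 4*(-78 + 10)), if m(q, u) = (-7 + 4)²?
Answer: I*√263 ≈ 16.217*I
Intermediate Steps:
w(O, r) = 1 (w(O, r) = 1² = 1)
m(q, u) = 9 (m(q, u) = (-3)² = 9)
√(m(199, w(10, 0)) + 4*(-78 + 10)) = √(9 + 4*(-78 + 10)) = √(9 + 4*(-68)) = √(9 - 272) = √(-263) = I*√263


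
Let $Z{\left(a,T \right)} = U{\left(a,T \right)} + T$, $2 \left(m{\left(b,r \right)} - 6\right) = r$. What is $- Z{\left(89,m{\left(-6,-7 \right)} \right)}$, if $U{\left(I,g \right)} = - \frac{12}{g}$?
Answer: $\frac{23}{10} \approx 2.3$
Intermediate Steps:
$m{\left(b,r \right)} = 6 + \frac{r}{2}$
$Z{\left(a,T \right)} = T - \frac{12}{T}$ ($Z{\left(a,T \right)} = - \frac{12}{T} + T = T - \frac{12}{T}$)
$- Z{\left(89,m{\left(-6,-7 \right)} \right)} = - (\left(6 + \frac{1}{2} \left(-7\right)\right) - \frac{12}{6 + \frac{1}{2} \left(-7\right)}) = - (\left(6 - \frac{7}{2}\right) - \frac{12}{6 - \frac{7}{2}}) = - (\frac{5}{2} - \frac{12}{\frac{5}{2}}) = - (\frac{5}{2} - \frac{24}{5}) = \left(-1\right) \left(- \frac{23}{10}\right) = \frac{23}{10}$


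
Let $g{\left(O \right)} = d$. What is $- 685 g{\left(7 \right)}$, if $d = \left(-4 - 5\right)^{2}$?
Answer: $-55485$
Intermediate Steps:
$d = 81$ ($d = \left(-9\right)^{2} = 81$)
$g{\left(O \right)} = 81$
$- 685 g{\left(7 \right)} = \left(-685\right) 81 = -55485$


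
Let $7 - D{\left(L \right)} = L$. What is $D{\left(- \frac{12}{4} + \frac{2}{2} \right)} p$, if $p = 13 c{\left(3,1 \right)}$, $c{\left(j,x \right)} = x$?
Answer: $117$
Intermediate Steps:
$D{\left(L \right)} = 7 - L$
$p = 13$ ($p = 13 \cdot 1 = 13$)
$D{\left(- \frac{12}{4} + \frac{2}{2} \right)} p = \left(7 - \left(- \frac{12}{4} + \frac{2}{2}\right)\right) 13 = \left(7 - \left(\left(-12\right) \frac{1}{4} + 2 \cdot \frac{1}{2}\right)\right) 13 = \left(7 - \left(-3 + 1\right)\right) 13 = \left(7 - -2\right) 13 = \left(7 + 2\right) 13 = 9 \cdot 13 = 117$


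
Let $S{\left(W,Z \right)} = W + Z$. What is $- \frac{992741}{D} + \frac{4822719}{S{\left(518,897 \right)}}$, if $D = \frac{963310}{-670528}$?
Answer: $\frac{94655557514581}{136308365} \approx 6.9442 \cdot 10^{5}$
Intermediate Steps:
$D = - \frac{481655}{335264}$ ($D = 963310 \left(- \frac{1}{670528}\right) = - \frac{481655}{335264} \approx -1.4366$)
$- \frac{992741}{D} + \frac{4822719}{S{\left(518,897 \right)}} = - \frac{992741}{- \frac{481655}{335264}} + \frac{4822719}{518 + 897} = \left(-992741\right) \left(- \frac{335264}{481655}\right) + \frac{4822719}{1415} = \frac{332830318624}{481655} + 4822719 \cdot \frac{1}{1415} = \frac{332830318624}{481655} + \frac{4822719}{1415} = \frac{94655557514581}{136308365}$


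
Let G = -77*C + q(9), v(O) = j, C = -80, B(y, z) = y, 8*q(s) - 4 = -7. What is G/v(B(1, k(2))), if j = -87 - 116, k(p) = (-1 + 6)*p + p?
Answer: -49277/1624 ≈ -30.343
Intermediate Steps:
k(p) = 6*p (k(p) = 5*p + p = 6*p)
q(s) = -3/8 (q(s) = ½ + (⅛)*(-7) = ½ - 7/8 = -3/8)
j = -203
v(O) = -203
G = 49277/8 (G = -77*(-80) - 3/8 = 6160 - 3/8 = 49277/8 ≈ 6159.6)
G/v(B(1, k(2))) = (49277/8)/(-203) = (49277/8)*(-1/203) = -49277/1624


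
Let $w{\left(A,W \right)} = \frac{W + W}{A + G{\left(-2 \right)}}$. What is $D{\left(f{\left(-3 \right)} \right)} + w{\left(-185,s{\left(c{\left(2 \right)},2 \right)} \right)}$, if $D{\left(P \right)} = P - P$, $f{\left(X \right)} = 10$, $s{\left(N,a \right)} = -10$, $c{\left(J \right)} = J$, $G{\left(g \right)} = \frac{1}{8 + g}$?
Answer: $\frac{120}{1109} \approx 0.10821$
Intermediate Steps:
$D{\left(P \right)} = 0$
$w{\left(A,W \right)} = \frac{2 W}{\frac{1}{6} + A}$ ($w{\left(A,W \right)} = \frac{W + W}{A + \frac{1}{8 - 2}} = \frac{2 W}{A + \frac{1}{6}} = \frac{2 W}{\frac{1}{6} + A}$)
$D{\left(f{\left(-3 \right)} \right)} + w{\left(-185,s{\left(c{\left(2 \right)},2 \right)} \right)} = 0 + 12 \left(-10\right) \frac{1}{1 + 6 \left(-185\right)} = 0 + 12 \left(-10\right) \frac{1}{1 - 1110} = 0 + 12 \left(-10\right) \frac{1}{-1109} = 0 + 12 \left(-10\right) \left(- \frac{1}{1109}\right) = 0 + \frac{120}{1109} = \frac{120}{1109}$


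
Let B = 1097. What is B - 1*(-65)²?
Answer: -3128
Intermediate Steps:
B - 1*(-65)² = 1097 - 1*(-65)² = 1097 - 1*4225 = 1097 - 4225 = -3128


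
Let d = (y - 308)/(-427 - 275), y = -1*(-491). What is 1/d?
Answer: -234/61 ≈ -3.8361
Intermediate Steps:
y = 491
d = -61/234 (d = (491 - 308)/(-427 - 275) = 183/(-702) = 183*(-1/702) = -61/234 ≈ -0.26068)
1/d = 1/(-61/234) = -234/61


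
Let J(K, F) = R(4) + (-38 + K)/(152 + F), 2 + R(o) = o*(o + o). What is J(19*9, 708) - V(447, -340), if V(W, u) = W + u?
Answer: -66087/860 ≈ -76.845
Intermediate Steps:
R(o) = -2 + 2*o² (R(o) = -2 + o*(o + o) = -2 + o*(2*o) = -2 + 2*o²)
J(K, F) = 30 + (-38 + K)/(152 + F) (J(K, F) = (-2 + 2*4²) + (-38 + K)/(152 + F) = (-2 + 2*16) + (-38 + K)/(152 + F) = (-2 + 32) + (-38 + K)/(152 + F) = 30 + (-38 + K)/(152 + F))
J(19*9, 708) - V(447, -340) = (4522 + 19*9 + 30*708)/(152 + 708) - (447 - 340) = (4522 + 171 + 21240)/860 - 1*107 = (1/860)*25933 - 107 = 25933/860 - 107 = -66087/860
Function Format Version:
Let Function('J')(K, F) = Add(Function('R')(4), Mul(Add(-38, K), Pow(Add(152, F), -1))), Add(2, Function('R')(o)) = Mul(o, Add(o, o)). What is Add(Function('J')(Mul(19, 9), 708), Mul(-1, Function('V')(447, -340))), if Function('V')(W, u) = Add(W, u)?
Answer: Rational(-66087, 860) ≈ -76.845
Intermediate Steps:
Function('R')(o) = Add(-2, Mul(2, Pow(o, 2))) (Function('R')(o) = Add(-2, Mul(o, Add(o, o))) = Add(-2, Mul(o, Mul(2, o))) = Add(-2, Mul(2, Pow(o, 2))))
Function('J')(K, F) = Add(30, Mul(Pow(Add(152, F), -1), Add(-38, K))) (Function('J')(K, F) = Add(Add(-2, Mul(2, Pow(4, 2))), Mul(Add(-38, K), Pow(Add(152, F), -1))) = Add(Add(-2, Mul(2, 16)), Mul(Pow(Add(152, F), -1), Add(-38, K))) = Add(Add(-2, 32), Mul(Pow(Add(152, F), -1), Add(-38, K))) = Add(30, Mul(Pow(Add(152, F), -1), Add(-38, K))))
Add(Function('J')(Mul(19, 9), 708), Mul(-1, Function('V')(447, -340))) = Add(Mul(Pow(Add(152, 708), -1), Add(4522, Mul(19, 9), Mul(30, 708))), Mul(-1, Add(447, -340))) = Add(Mul(Pow(860, -1), Add(4522, 171, 21240)), Mul(-1, 107)) = Add(Mul(Rational(1, 860), 25933), -107) = Add(Rational(25933, 860), -107) = Rational(-66087, 860)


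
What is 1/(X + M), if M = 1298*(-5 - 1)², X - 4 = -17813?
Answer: 1/28919 ≈ 3.4579e-5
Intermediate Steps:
X = -17809 (X = 4 - 17813 = -17809)
M = 46728 (M = 1298*(-6)² = 1298*36 = 46728)
1/(X + M) = 1/(-17809 + 46728) = 1/28919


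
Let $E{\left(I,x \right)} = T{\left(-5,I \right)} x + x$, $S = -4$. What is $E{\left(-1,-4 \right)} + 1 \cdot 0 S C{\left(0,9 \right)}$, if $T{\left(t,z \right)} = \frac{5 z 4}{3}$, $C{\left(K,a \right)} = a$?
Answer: $\frac{68}{3} \approx 22.667$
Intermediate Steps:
$T{\left(t,z \right)} = \frac{20 z}{3}$ ($T{\left(t,z \right)} = 20 z \frac{1}{3} = \frac{20 z}{3}$)
$E{\left(I,x \right)} = x + \frac{20 I x}{3}$ ($E{\left(I,x \right)} = \frac{20 I}{3} x + x = \frac{20 I x}{3} + x = x + \frac{20 I x}{3}$)
$E{\left(-1,-4 \right)} + 1 \cdot 0 S C{\left(0,9 \right)} = \frac{1}{3} \left(-4\right) \left(3 + 20 \left(-1\right)\right) + 1 \cdot 0 \left(-4\right) 9 = \frac{1}{3} \left(-4\right) \left(3 - 20\right) + 0 \left(-4\right) 9 = \frac{1}{3} \left(-4\right) \left(-17\right) + 0 \cdot 9 = \frac{68}{3} + 0 = \frac{68}{3}$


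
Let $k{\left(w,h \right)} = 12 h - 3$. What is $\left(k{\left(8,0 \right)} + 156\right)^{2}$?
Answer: $23409$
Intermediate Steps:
$k{\left(w,h \right)} = -3 + 12 h$
$\left(k{\left(8,0 \right)} + 156\right)^{2} = \left(\left(-3 + 12 \cdot 0\right) + 156\right)^{2} = \left(\left(-3 + 0\right) + 156\right)^{2} = \left(-3 + 156\right)^{2} = 153^{2} = 23409$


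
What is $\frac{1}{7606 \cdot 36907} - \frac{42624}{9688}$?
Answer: $- \frac{1495647611365}{339945431462} \approx -4.3997$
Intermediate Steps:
$\frac{1}{7606 \cdot 36907} - \frac{42624}{9688} = \frac{1}{7606} \cdot \frac{1}{36907} - \frac{5328}{1211} = \frac{1}{280714642} - \frac{5328}{1211} = - \frac{1495647611365}{339945431462}$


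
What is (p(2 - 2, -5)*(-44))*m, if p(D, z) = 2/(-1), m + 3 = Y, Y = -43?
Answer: -4048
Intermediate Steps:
m = -46 (m = -3 - 43 = -46)
p(D, z) = -2 (p(D, z) = 2*(-1) = -2)
(p(2 - 2, -5)*(-44))*m = -2*(-44)*(-46) = 88*(-46) = -4048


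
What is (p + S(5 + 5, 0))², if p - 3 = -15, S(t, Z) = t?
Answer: 4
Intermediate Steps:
p = -12 (p = 3 - 15 = -12)
(p + S(5 + 5, 0))² = (-12 + (5 + 5))² = (-12 + 10)² = (-2)² = 4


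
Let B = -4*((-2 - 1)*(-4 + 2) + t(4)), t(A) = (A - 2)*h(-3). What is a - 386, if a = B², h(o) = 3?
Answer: 1918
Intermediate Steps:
t(A) = -6 + 3*A (t(A) = (A - 2)*3 = (-2 + A)*3 = -6 + 3*A)
B = -48 (B = -4*((-2 - 1)*(-4 + 2) + (-6 + 3*4)) = -4*(-3*(-2) + (-6 + 12)) = -4*(6 + 6) = -4*12 = -48)
a = 2304 (a = (-48)² = 2304)
a - 386 = 2304 - 386 = 1918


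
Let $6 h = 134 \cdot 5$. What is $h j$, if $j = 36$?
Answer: $4020$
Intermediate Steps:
$h = \frac{335}{3}$ ($h = \frac{134 \cdot 5}{6} = \frac{1}{6} \cdot 670 = \frac{335}{3} \approx 111.67$)
$h j = \frac{335}{3} \cdot 36 = 4020$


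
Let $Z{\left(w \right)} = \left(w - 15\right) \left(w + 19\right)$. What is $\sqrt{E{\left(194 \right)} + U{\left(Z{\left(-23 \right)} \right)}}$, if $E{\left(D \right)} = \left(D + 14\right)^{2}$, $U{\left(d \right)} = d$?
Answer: $18 \sqrt{134} \approx 208.36$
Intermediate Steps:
$Z{\left(w \right)} = \left(-15 + w\right) \left(19 + w\right)$
$E{\left(D \right)} = \left(14 + D\right)^{2}$
$\sqrt{E{\left(194 \right)} + U{\left(Z{\left(-23 \right)} \right)}} = \sqrt{\left(14 + 194\right)^{2} + \left(-285 + \left(-23\right)^{2} + 4 \left(-23\right)\right)} = \sqrt{208^{2} - -152} = \sqrt{43264 + 152} = \sqrt{43416} = 18 \sqrt{134}$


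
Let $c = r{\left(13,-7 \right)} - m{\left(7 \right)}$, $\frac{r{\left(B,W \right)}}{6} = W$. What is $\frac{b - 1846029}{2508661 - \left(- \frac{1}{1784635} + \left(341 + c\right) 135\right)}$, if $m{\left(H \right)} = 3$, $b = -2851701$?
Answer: $- \frac{4191866689275}{2202865104568} \approx -1.9029$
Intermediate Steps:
$r{\left(B,W \right)} = 6 W$
$c = -45$ ($c = 6 \left(-7\right) - 3 = -42 - 3 = -45$)
$\frac{b - 1846029}{2508661 - \left(- \frac{1}{1784635} + \left(341 + c\right) 135\right)} = \frac{-2851701 - 1846029}{2508661 + \left(\frac{1}{1784635} - \left(341 - 45\right) 135\right)} = - \frac{4697730}{2508661 + \left(\frac{1}{1784635} - 296 \cdot 135\right)} = - \frac{4697730}{2508661 + \left(\frac{1}{1784635} - 39960\right)} = - \frac{4697730}{2508661 - \frac{71314014599}{1784635}} = - \frac{4697730}{\frac{4405730209136}{1784635}} = \left(-4697730\right) \frac{1784635}{4405730209136} = - \frac{4191866689275}{2202865104568}$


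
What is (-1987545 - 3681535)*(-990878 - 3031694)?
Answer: 22804282473760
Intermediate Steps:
(-1987545 - 3681535)*(-990878 - 3031694) = -5669080*(-4022572) = 22804282473760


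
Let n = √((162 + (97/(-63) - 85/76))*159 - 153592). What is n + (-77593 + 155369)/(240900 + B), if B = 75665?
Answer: 77776/316565 + I*√81674340405/798 ≈ 0.24569 + 358.13*I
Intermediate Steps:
n = I*√81674340405/798 (n = √((162 + (97*(-1/63) - 85*1/76))*159 - 153592) = √((162 + (-97/63 - 85/76))*159 - 153592) = √((162 - 12727/4788)*159 - 153592) = √((762929/4788)*159 - 153592) = √(40435237/1596 - 153592) = √(-204697595/1596) = I*√81674340405/798 ≈ 358.13*I)
n + (-77593 + 155369)/(240900 + B) = I*√81674340405/798 + (-77593 + 155369)/(240900 + 75665) = I*√81674340405/798 + 77776/316565 = 77776/316565 + I*√81674340405/798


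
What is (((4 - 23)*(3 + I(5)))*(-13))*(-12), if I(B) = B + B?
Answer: -38532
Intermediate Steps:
I(B) = 2*B
(((4 - 23)*(3 + I(5)))*(-13))*(-12) = (((4 - 23)*(3 + 2*5))*(-13))*(-12) = (-19*(3 + 10)*(-13))*(-12) = (-19*13*(-13))*(-12) = -247*(-13)*(-12) = 3211*(-12) = -38532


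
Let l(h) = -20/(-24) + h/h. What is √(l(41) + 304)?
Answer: √11010/6 ≈ 17.488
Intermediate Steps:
l(h) = 11/6 (l(h) = -20*(-1/24) + 1 = ⅚ + 1 = 11/6)
√(l(41) + 304) = √(11/6 + 304) = √(1835/6) = √11010/6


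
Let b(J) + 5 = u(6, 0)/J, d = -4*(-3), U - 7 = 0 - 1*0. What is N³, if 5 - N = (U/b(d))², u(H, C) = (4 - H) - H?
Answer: 1012048064/24137569 ≈ 41.928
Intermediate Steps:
U = 7 (U = 7 + (0 - 1*0) = 7 + (0 + 0) = 7 + 0 = 7)
u(H, C) = 4 - 2*H
d = 12
b(J) = -5 - 8/J (b(J) = -5 + (4 - 2*6)/J = -5 + (4 - 12)/J = -5 - 8/J)
N = 1004/289 (N = 5 - (7/(-5 - 8/12))² = 5 - (7/(-5 - 8*1/12))² = 5 - (7/(-5 - ⅔))² = 5 - (7/(-17/3))² = 5 - (7*(-3/17))² = 5 - (-21/17)² = 5 - 1*441/289 = 5 - 441/289 = 1004/289 ≈ 3.4740)
N³ = (1004/289)³ = 1012048064/24137569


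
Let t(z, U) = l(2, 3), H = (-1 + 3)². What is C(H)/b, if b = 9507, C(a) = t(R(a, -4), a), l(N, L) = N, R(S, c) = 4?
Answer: 2/9507 ≈ 0.00021037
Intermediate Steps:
H = 4 (H = 2² = 4)
t(z, U) = 2
C(a) = 2
C(H)/b = 2/9507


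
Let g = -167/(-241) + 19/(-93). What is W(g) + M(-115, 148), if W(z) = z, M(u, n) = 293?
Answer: 6577961/22413 ≈ 293.49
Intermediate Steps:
g = 10952/22413 (g = -167*(-1/241) + 19*(-1/93) = 167/241 - 19/93 = 10952/22413 ≈ 0.48865)
W(g) + M(-115, 148) = 10952/22413 + 293 = 6577961/22413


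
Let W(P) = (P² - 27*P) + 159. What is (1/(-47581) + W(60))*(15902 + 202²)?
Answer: 5771296133148/47581 ≈ 1.2129e+8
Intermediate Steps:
W(P) = 159 + P² - 27*P
(1/(-47581) + W(60))*(15902 + 202²) = (1/(-47581) + (159 + 60² - 27*60))*(15902 + 202²) = (-1/47581 + (159 + 3600 - 1620))*(15902 + 40804) = (-1/47581 + 2139)*56706 = (101775758/47581)*56706 = 5771296133148/47581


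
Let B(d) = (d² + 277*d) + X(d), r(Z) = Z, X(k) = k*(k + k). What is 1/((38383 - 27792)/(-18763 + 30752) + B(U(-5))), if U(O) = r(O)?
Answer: -11989/15694999 ≈ -0.00076387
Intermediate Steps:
X(k) = 2*k² (X(k) = k*(2*k) = 2*k²)
U(O) = O
B(d) = 3*d² + 277*d (B(d) = (d² + 277*d) + 2*d² = 3*d² + 277*d)
1/((38383 - 27792)/(-18763 + 30752) + B(U(-5))) = 1/((38383 - 27792)/(-18763 + 30752) - 5*(277 + 3*(-5))) = 1/(10591/11989 - 5*(277 - 15)) = 1/(10591*(1/11989) - 5*262) = 1/(10591/11989 - 1310) = 1/(-15694999/11989) = -11989/15694999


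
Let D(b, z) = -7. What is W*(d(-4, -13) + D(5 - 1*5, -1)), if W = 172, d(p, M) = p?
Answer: -1892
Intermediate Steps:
W*(d(-4, -13) + D(5 - 1*5, -1)) = 172*(-4 - 7) = 172*(-11) = -1892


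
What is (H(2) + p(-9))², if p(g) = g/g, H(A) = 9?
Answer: 100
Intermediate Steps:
p(g) = 1
(H(2) + p(-9))² = (9 + 1)² = 10² = 100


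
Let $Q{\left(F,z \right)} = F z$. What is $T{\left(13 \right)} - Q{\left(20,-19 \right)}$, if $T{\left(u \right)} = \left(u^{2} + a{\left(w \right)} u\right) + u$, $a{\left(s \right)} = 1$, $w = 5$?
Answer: $575$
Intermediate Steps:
$T{\left(u \right)} = u^{2} + 2 u$ ($T{\left(u \right)} = \left(u^{2} + 1 u\right) + u = \left(u^{2} + u\right) + u = \left(u + u^{2}\right) + u = u^{2} + 2 u$)
$T{\left(13 \right)} - Q{\left(20,-19 \right)} = 13 \left(2 + 13\right) - 20 \left(-19\right) = 13 \cdot 15 - -380 = 195 + 380 = 575$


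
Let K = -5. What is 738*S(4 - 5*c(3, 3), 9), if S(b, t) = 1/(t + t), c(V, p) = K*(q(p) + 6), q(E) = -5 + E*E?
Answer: 41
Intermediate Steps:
q(E) = -5 + E²
c(V, p) = -5 - 5*p² (c(V, p) = -5*((-5 + p²) + 6) = -5*(1 + p²) = -5 - 5*p²)
S(b, t) = 1/(2*t)
738*S(4 - 5*c(3, 3), 9) = 738*((½)/9) = 738*((½)*(⅑)) = 738*(1/18) = 41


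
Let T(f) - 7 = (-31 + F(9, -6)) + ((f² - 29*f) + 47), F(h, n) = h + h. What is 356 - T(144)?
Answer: -16245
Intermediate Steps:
F(h, n) = 2*h
T(f) = 41 + f² - 29*f (T(f) = 7 + ((-31 + 2*9) + ((f² - 29*f) + 47)) = 7 + ((-31 + 18) + (47 + f² - 29*f)) = 7 + (-13 + (47 + f² - 29*f)) = 7 + (34 + f² - 29*f) = 41 + f² - 29*f)
356 - T(144) = 356 - (41 + 144² - 29*144) = 356 - (41 + 20736 - 4176) = 356 - 1*16601 = 356 - 16601 = -16245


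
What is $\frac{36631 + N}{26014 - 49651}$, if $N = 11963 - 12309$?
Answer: $- \frac{12095}{7879} \approx -1.5351$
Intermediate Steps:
$N = -346$
$\frac{36631 + N}{26014 - 49651} = \frac{36631 - 346}{26014 - 49651} = \frac{36285}{-23637} = 36285 \left(- \frac{1}{23637}\right) = - \frac{12095}{7879}$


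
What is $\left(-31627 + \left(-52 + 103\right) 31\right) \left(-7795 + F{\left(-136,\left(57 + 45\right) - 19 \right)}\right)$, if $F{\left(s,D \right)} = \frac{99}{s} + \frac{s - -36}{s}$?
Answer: $\frac{15926167737}{68} \approx 2.3421 \cdot 10^{8}$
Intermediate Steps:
$F{\left(s,D \right)} = \frac{99}{s} + \frac{36 + s}{s}$ ($F{\left(s,D \right)} = \frac{99}{s} + \frac{s + 36}{s} = \frac{99}{s} + \frac{36 + s}{s}$)
$\left(-31627 + \left(-52 + 103\right) 31\right) \left(-7795 + F{\left(-136,\left(57 + 45\right) - 19 \right)}\right) = \left(-31627 + \left(-52 + 103\right) 31\right) \left(-7795 + \frac{135 - 136}{-136}\right) = \left(-31627 + 51 \cdot 31\right) \left(-7795 - - \frac{1}{136}\right) = \left(-31627 + 1581\right) \left(-7795 + \frac{1}{136}\right) = \left(-30046\right) \left(- \frac{1060119}{136}\right) = \frac{15926167737}{68}$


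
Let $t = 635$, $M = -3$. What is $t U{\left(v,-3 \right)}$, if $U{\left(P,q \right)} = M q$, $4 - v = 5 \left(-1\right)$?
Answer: $5715$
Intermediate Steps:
$v = 9$ ($v = 4 - 5 \left(-1\right) = 4 - -5 = 4 + 5 = 9$)
$U{\left(P,q \right)} = - 3 q$
$t U{\left(v,-3 \right)} = 635 \left(\left(-3\right) \left(-3\right)\right) = 635 \cdot 9 = 5715$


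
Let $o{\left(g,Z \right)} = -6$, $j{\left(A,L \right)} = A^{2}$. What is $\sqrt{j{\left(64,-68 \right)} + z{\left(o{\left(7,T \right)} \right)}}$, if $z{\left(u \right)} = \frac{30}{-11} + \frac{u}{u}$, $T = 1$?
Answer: $\frac{\sqrt{495407}}{11} \approx 63.987$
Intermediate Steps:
$z{\left(u \right)} = - \frac{19}{11}$ ($z{\left(u \right)} = 30 \left(- \frac{1}{11}\right) + 1 = - \frac{30}{11} + 1 = - \frac{19}{11}$)
$\sqrt{j{\left(64,-68 \right)} + z{\left(o{\left(7,T \right)} \right)}} = \sqrt{64^{2} - \frac{19}{11}} = \sqrt{4096 - \frac{19}{11}} = \sqrt{\frac{45037}{11}} = \frac{\sqrt{495407}}{11}$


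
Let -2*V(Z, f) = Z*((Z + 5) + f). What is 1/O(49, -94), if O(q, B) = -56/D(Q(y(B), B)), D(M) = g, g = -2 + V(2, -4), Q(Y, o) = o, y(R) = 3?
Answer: 5/56 ≈ 0.089286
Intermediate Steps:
V(Z, f) = -Z*(5 + Z + f)/2 (V(Z, f) = -Z*((Z + 5) + f)/2 = -Z*((5 + Z) + f)/2 = -Z*(5 + Z + f)/2)
g = -5 (g = -2 - ½*2*(5 + 2 - 4) = -2 - ½*2*3 = -2 - 3 = -5)
D(M) = -5
O(q, B) = 56/5 (O(q, B) = -56/(-5) = -56*(-⅕) = 56/5)
1/O(49, -94) = 1/(56/5) = 5/56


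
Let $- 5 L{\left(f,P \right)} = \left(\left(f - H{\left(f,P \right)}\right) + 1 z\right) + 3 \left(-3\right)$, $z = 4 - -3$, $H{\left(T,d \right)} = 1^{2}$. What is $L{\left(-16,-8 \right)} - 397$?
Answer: $- \frac{1966}{5} \approx -393.2$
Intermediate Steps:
$H{\left(T,d \right)} = 1$
$z = 7$ ($z = 4 + 3 = 7$)
$L{\left(f,P \right)} = \frac{3}{5} - \frac{f}{5}$ ($L{\left(f,P \right)} = - \frac{\left(\left(f - 1\right) + 1 \cdot 7\right) + 3 \left(-3\right)}{5} = - \frac{\left(\left(f - 1\right) + 7\right) - 9}{5} = - \frac{\left(\left(-1 + f\right) + 7\right) - 9}{5} = - \frac{\left(6 + f\right) - 9}{5} = - \frac{-3 + f}{5} = \frac{3}{5} - \frac{f}{5}$)
$L{\left(-16,-8 \right)} - 397 = \left(\frac{3}{5} - - \frac{16}{5}\right) - 397 = \left(\frac{3}{5} + \frac{16}{5}\right) - 397 = \frac{19}{5} - 397 = - \frac{1966}{5}$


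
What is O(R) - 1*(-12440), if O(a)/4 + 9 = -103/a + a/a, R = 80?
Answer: 248057/20 ≈ 12403.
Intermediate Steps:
O(a) = -32 - 412/a (O(a) = -36 + 4*(-103/a + a/a) = -36 + 4*(-103/a + 1) = -36 + 4*(1 - 103/a) = -36 + (4 - 412/a) = -32 - 412/a)
O(R) - 1*(-12440) = (-32 - 412/80) - 1*(-12440) = (-32 - 412*1/80) + 12440 = (-32 - 103/20) + 12440 = -743/20 + 12440 = 248057/20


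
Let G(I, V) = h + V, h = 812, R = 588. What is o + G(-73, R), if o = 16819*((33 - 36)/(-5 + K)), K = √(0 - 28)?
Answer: 326485/53 + 100914*I*√7/53 ≈ 6160.1 + 5037.6*I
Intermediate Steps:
K = 2*I*√7 (K = √(-28) = 2*I*√7 ≈ 5.2915*I)
G(I, V) = 812 + V
o = -50457/(-5 + 2*I*√7) (o = 16819*((33 - 36)/(-5 + 2*I*√7)) = 16819*(-3/(-5 + 2*I*√7)) = -50457/(-5 + 2*I*√7) ≈ 4760.1 + 5037.6*I)
o + G(-73, R) = (252285/53 + 100914*I*√7/53) + (812 + 588) = (252285/53 + 100914*I*√7/53) + 1400 = 326485/53 + 100914*I*√7/53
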